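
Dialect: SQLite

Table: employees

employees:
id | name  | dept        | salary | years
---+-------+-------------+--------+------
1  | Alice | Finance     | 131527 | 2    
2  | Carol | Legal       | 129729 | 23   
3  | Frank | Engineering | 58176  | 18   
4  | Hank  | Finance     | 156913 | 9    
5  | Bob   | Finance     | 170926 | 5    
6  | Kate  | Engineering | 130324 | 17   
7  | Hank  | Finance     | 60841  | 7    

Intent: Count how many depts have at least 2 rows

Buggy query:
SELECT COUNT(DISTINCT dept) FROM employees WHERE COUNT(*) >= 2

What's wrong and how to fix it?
Bug: COUNT(*) cannot appear in WHERE; the per-group count doesn't exist yet

Fix: Group first with HAVING COUNT(*) >= 2, then COUNT the resulting groups

Corrected query:
SELECT COUNT(*) FROM (SELECT dept FROM employees GROUP BY dept HAVING COUNT(*) >= 2)

Result:
COUNT(*)
--------
2       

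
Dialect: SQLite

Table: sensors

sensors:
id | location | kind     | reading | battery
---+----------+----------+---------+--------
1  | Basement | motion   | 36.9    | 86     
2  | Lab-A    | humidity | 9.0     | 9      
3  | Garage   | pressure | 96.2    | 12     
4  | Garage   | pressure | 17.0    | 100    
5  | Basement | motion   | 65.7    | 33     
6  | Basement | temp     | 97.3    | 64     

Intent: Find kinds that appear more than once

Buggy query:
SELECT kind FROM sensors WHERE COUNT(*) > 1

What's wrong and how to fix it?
Bug: COUNT(*) is an aggregate and cannot be used in WHERE

Fix: Group first, then use HAVING for the count condition

Corrected query:
SELECT kind FROM sensors GROUP BY kind HAVING COUNT(*) > 1

Result:
kind    
--------
motion  
pressure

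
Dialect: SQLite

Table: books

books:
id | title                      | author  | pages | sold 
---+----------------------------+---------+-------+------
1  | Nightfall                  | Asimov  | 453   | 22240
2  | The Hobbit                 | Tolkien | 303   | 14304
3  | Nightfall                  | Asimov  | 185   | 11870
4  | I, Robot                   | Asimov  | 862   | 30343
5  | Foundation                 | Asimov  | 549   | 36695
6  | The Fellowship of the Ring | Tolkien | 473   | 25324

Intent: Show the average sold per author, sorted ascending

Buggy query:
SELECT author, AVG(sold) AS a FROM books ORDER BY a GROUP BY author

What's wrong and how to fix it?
Bug: GROUP BY must precede ORDER BY

Fix: Move ORDER BY to the end, after GROUP BY

Corrected query:
SELECT author, AVG(sold) AS a FROM books GROUP BY author ORDER BY a

Result:
author  | a    
--------+------
Tolkien | 19814
Asimov  | 25287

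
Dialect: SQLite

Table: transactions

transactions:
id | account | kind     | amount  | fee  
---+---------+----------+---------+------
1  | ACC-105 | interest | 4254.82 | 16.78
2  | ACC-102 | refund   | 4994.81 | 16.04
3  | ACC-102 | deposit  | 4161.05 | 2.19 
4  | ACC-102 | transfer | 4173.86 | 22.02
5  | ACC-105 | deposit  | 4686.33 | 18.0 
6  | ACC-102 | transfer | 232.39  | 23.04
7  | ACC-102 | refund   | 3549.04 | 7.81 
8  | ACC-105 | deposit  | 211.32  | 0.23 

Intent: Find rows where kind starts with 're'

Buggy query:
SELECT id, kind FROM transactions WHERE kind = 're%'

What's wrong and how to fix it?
Bug: Wildcards only work with LIKE; '=' treats '%' as a literal character

Fix: Replace '=' with LIKE so 're%' is treated as a pattern

Corrected query:
SELECT id, kind FROM transactions WHERE kind LIKE 're%'

Result:
id | kind  
---+-------
2  | refund
7  | refund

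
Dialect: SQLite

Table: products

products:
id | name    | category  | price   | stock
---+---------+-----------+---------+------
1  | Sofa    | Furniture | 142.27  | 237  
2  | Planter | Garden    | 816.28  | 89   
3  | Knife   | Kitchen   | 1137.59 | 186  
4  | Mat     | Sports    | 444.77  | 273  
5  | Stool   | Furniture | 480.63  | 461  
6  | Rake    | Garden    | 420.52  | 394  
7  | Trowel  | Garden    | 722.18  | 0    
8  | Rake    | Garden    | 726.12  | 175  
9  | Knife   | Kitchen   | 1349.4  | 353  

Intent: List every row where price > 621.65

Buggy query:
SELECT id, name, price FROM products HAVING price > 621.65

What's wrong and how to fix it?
Bug: This is a non-aggregate query (no GROUP BY, no aggregates), so in SQLite the HAVING clause is invalid here; a row-level condition belongs in WHERE

Fix: Replace HAVING with WHERE since the condition applies to individual rows

Corrected query:
SELECT id, name, price FROM products WHERE price > 621.65

Result:
id | name    | price  
---+---------+--------
2  | Planter | 816.28 
3  | Knife   | 1137.59
7  | Trowel  | 722.18 
8  | Rake    | 726.12 
9  | Knife   | 1349.4 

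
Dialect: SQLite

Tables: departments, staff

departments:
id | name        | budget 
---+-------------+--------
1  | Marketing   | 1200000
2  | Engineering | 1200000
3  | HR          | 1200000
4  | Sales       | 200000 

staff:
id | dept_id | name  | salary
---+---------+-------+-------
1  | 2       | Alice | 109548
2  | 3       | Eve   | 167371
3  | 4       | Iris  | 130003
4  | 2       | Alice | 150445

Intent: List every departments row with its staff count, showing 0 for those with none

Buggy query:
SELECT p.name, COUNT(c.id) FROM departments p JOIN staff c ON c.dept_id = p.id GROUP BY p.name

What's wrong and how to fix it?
Bug: INNER JOIN drops departments rows that have no matching staff rows

Fix: Switch to LEFT JOIN to retain unmatched parent rows

Corrected query:
SELECT p.name, COUNT(c.id) FROM departments p LEFT JOIN staff c ON c.dept_id = p.id GROUP BY p.name

Result:
name        | COUNT(c.id)
------------+------------
Engineering | 2          
HR          | 1          
Marketing   | 0          
Sales       | 1          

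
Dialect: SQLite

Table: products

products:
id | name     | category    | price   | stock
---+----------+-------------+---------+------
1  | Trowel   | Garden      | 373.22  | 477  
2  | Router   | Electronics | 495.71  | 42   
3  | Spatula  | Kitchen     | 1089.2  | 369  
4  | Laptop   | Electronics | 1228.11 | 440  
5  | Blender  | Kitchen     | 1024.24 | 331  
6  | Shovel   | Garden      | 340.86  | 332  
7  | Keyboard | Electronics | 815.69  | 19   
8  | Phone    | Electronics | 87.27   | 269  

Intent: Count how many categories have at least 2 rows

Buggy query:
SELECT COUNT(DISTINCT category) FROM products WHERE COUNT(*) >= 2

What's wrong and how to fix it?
Bug: WHERE filters individual rows, not groups, so a group-level COUNT is invalid there

Fix: Use a subquery that GROUPs and filters with HAVING, then count its rows

Corrected query:
SELECT COUNT(*) FROM (SELECT category FROM products GROUP BY category HAVING COUNT(*) >= 2)

Result:
COUNT(*)
--------
3       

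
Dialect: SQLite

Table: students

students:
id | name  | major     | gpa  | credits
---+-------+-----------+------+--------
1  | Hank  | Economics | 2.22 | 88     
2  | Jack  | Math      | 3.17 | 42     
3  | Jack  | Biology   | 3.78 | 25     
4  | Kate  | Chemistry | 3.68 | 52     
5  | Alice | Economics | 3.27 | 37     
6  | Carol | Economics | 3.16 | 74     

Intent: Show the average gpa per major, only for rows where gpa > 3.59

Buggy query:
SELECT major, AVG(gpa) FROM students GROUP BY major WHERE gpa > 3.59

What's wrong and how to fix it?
Bug: Row-level WHERE must come before GROUP BY in the clause order

Fix: Place WHERE between FROM and GROUP BY

Corrected query:
SELECT major, AVG(gpa) FROM students WHERE gpa > 3.59 GROUP BY major

Result:
major     | AVG(gpa)
----------+---------
Biology   | 3.78    
Chemistry | 3.68    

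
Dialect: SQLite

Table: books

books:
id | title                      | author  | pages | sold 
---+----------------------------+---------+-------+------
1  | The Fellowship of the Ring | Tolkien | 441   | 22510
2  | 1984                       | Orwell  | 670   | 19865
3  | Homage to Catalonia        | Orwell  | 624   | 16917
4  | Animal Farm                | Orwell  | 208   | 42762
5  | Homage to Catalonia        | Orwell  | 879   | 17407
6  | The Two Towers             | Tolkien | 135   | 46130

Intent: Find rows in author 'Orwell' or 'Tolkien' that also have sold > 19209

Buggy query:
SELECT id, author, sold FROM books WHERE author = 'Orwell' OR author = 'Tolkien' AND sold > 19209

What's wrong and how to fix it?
Bug: AND binds tighter than OR, so this parses as author = 'Orwell' OR (author = 'Tolkien' AND sold > 19209)

Fix: Add parentheses around the OR so the AND applies to both alternatives

Corrected query:
SELECT id, author, sold FROM books WHERE (author = 'Orwell' OR author = 'Tolkien') AND sold > 19209

Result:
id | author  | sold 
---+---------+------
1  | Tolkien | 22510
2  | Orwell  | 19865
4  | Orwell  | 42762
6  | Tolkien | 46130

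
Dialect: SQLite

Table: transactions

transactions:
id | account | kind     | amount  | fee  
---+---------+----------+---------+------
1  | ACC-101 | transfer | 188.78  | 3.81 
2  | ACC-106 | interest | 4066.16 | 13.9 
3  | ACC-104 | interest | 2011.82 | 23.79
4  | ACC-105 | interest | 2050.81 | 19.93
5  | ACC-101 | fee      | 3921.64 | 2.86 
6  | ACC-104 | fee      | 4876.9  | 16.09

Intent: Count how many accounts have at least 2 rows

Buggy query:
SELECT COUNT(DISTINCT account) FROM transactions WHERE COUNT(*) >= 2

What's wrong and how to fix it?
Bug: WHERE filters individual rows, not groups, so a group-level COUNT is invalid there

Fix: Group first with HAVING COUNT(*) >= 2, then COUNT the resulting groups

Corrected query:
SELECT COUNT(*) FROM (SELECT account FROM transactions GROUP BY account HAVING COUNT(*) >= 2)

Result:
COUNT(*)
--------
2       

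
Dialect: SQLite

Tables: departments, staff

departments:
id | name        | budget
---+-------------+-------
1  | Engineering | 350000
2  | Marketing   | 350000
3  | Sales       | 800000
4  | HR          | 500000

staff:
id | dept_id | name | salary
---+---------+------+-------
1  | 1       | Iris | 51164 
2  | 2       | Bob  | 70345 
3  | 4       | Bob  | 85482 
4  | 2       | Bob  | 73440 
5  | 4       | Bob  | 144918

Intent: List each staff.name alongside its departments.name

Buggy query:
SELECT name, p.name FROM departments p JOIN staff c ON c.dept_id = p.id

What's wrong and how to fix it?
Bug: 'name' exists in both joined tables, so the database can't tell which one is meant

Fix: Qualify the column with its table alias (c.name)

Corrected query:
SELECT c.name, p.name FROM departments p JOIN staff c ON c.dept_id = p.id

Result:
name | name       
-----+------------
Iris | Engineering
Bob  | Marketing  
Bob  | HR         
Bob  | Marketing  
Bob  | HR         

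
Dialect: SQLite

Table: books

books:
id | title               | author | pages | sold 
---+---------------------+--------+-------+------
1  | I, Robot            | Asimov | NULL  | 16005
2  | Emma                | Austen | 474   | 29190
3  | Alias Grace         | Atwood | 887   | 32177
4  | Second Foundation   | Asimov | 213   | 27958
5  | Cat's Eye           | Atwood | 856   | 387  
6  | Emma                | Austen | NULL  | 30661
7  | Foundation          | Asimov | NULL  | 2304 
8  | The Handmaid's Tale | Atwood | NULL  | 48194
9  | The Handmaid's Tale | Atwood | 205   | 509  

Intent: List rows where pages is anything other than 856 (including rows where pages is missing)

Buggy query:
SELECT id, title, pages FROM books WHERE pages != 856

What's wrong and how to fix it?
Bug: Inequality against NULL is unknown, not true; rows with NULL are dropped

Fix: Handle NULL separately with IS NULL alongside the inequality

Corrected query:
SELECT id, title, pages FROM books WHERE pages != 856 OR pages IS NULL

Result:
id | title               | pages
---+---------------------+------
1  | I, Robot            | NULL 
2  | Emma                | 474  
3  | Alias Grace         | 887  
4  | Second Foundation   | 213  
6  | Emma                | NULL 
7  | Foundation          | NULL 
8  | The Handmaid's Tale | NULL 
9  | The Handmaid's Tale | 205  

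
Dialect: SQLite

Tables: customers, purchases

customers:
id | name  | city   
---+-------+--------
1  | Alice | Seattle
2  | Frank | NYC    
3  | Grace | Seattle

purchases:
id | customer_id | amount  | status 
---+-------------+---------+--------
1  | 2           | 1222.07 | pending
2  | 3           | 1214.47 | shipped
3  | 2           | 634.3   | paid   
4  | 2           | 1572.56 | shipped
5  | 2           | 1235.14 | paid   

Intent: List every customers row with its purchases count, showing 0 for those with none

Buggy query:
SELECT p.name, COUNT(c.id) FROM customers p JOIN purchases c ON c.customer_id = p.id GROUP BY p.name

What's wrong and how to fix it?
Bug: An inner join excludes parents with zero children

Fix: Switch to LEFT JOIN to retain unmatched parent rows

Corrected query:
SELECT p.name, COUNT(c.id) FROM customers p LEFT JOIN purchases c ON c.customer_id = p.id GROUP BY p.name

Result:
name  | COUNT(c.id)
------+------------
Alice | 0          
Frank | 4          
Grace | 1          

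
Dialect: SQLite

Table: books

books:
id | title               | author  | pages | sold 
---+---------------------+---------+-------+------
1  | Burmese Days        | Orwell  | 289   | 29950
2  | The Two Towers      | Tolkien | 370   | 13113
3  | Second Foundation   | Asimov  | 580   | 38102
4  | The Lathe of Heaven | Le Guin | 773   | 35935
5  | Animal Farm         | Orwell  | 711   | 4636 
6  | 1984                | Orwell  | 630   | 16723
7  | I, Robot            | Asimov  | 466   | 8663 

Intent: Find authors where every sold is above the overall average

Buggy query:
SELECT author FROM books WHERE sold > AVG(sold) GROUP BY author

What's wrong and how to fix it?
Bug: WHERE evaluates per row before aggregation, so AVG() is unavailable

Fix: Use a subquery for AVG and a HAVING MIN(...) filter so the condition holds for every row in the group

Corrected query:
SELECT author FROM books GROUP BY author HAVING MIN(sold) > (SELECT AVG(sold) FROM books)

Result:
author 
-------
Le Guin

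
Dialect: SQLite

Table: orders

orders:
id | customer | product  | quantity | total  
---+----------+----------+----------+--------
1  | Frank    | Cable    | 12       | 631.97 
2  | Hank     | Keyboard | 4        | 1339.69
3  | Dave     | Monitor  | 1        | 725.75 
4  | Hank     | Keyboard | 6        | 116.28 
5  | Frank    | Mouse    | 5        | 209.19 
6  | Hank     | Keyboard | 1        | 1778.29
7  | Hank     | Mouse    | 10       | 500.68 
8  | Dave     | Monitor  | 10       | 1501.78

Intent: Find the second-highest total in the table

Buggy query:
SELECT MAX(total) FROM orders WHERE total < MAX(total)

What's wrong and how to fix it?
Bug: MAX(total) on the right of the comparison is an aggregate-in-WHERE error

Fix: Compute the overall MAX in a subquery, then take MAX of rows below it

Corrected query:
SELECT MAX(total) FROM orders WHERE total < (SELECT MAX(total) FROM orders)

Result:
MAX(total)
----------
1501.78   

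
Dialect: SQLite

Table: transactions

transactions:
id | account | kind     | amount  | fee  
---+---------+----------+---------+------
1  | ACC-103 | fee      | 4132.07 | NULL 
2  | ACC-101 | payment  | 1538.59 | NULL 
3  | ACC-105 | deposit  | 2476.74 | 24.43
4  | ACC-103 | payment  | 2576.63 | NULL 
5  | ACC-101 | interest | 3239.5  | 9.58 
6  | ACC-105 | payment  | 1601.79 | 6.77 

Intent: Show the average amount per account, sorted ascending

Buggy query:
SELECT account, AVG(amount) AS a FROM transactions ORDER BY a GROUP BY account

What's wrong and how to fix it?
Bug: GROUP BY must precede ORDER BY

Fix: Reorder: SELECT … FROM … GROUP BY … ORDER BY …

Corrected query:
SELECT account, AVG(amount) AS a FROM transactions GROUP BY account ORDER BY a

Result:
account | a       
--------+---------
ACC-105 | 2039.265
ACC-101 | 2389.045
ACC-103 | 3354.35 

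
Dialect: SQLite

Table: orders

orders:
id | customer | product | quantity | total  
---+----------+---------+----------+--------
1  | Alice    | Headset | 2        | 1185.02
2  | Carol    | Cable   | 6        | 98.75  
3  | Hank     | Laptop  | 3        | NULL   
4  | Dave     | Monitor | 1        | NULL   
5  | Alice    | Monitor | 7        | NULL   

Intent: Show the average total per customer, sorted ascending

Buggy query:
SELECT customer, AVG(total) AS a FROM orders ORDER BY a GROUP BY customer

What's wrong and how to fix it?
Bug: ORDER BY appears before GROUP BY; SQL clause order requires GROUP BY first

Fix: Move ORDER BY to the end, after GROUP BY

Corrected query:
SELECT customer, AVG(total) AS a FROM orders GROUP BY customer ORDER BY a

Result:
customer | a      
---------+--------
Dave     | NULL   
Hank     | NULL   
Carol    | 98.75  
Alice    | 1185.02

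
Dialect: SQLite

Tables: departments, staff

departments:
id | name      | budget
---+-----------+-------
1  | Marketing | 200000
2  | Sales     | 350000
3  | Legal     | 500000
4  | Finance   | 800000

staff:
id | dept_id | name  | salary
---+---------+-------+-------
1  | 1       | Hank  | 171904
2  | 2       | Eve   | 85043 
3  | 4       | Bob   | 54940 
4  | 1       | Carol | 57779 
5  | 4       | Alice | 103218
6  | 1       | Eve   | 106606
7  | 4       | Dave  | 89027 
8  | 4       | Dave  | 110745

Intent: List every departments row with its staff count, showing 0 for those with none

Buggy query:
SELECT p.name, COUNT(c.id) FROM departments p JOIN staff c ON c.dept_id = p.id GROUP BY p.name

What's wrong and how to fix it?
Bug: INNER JOIN drops departments rows that have no matching staff rows

Fix: Use LEFT JOIN so parents without children still appear (COUNT(c.id) gives 0)

Corrected query:
SELECT p.name, COUNT(c.id) FROM departments p LEFT JOIN staff c ON c.dept_id = p.id GROUP BY p.name

Result:
name      | COUNT(c.id)
----------+------------
Finance   | 4          
Legal     | 0          
Marketing | 3          
Sales     | 1          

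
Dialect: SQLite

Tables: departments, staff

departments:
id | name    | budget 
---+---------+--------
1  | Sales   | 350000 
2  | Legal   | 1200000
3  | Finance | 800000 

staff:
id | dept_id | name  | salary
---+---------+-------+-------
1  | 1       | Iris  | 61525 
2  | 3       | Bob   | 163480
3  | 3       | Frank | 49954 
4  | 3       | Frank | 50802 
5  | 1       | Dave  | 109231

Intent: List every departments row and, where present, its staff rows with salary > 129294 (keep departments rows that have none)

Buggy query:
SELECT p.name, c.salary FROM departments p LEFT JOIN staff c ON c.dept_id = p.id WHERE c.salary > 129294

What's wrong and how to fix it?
Bug: A WHERE condition on the right-hand table after LEFT JOIN drops unmatched parents

Fix: Put 'c.salary > 129294' in the JOIN's ON clause instead of WHERE

Corrected query:
SELECT p.name, c.salary FROM departments p LEFT JOIN staff c ON c.dept_id = p.id AND c.salary > 129294

Result:
name    | salary
--------+-------
Sales   | NULL  
Legal   | NULL  
Finance | 163480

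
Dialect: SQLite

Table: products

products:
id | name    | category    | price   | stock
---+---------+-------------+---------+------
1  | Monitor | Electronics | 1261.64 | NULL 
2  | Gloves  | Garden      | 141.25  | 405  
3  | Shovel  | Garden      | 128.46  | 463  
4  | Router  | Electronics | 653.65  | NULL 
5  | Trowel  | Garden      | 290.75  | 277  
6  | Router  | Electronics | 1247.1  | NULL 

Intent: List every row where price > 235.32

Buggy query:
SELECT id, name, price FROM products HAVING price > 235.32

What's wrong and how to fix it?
Bug: HAVING filters the output of aggregation, but this query has no GROUP BY and no aggregate functions, so SQLite rejects it (HAVING clause on a non-aggregate query); the condition here is per row

Fix: Replace HAVING with WHERE since the condition applies to individual rows

Corrected query:
SELECT id, name, price FROM products WHERE price > 235.32

Result:
id | name    | price  
---+---------+--------
1  | Monitor | 1261.64
4  | Router  | 653.65 
5  | Trowel  | 290.75 
6  | Router  | 1247.1 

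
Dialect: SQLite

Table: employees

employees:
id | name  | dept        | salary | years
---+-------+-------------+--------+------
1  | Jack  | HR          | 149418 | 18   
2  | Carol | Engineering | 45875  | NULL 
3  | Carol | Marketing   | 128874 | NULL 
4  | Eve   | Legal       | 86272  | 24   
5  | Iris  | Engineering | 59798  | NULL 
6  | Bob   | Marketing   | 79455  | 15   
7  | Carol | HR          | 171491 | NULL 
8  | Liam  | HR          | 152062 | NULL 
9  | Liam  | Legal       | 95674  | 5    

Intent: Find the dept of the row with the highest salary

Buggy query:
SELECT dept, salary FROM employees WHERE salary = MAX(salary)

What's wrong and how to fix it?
Bug: MAX(salary) is an aggregate and cannot be used directly in WHERE

Fix: Use a subquery: WHERE salary = (SELECT MAX(salary) FROM employees)

Corrected query:
SELECT dept, salary FROM employees WHERE salary = (SELECT MAX(salary) FROM employees)

Result:
dept | salary
-----+-------
HR   | 171491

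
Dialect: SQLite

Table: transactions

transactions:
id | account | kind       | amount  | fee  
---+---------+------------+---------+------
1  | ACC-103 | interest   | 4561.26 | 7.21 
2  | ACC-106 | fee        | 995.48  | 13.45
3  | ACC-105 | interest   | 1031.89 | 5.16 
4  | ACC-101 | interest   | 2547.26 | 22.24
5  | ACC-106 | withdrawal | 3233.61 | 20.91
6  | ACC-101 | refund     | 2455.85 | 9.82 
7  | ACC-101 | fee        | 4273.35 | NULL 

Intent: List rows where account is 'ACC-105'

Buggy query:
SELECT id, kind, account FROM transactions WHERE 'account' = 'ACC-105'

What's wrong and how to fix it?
Bug: Single quotes denote string literals in SQL; the column name is being compared as a constant string

Fix: Remove the quotes around the column name (or use double quotes for an identifier)

Corrected query:
SELECT id, kind, account FROM transactions WHERE account = 'ACC-105'

Result:
id | kind     | account
---+----------+--------
3  | interest | ACC-105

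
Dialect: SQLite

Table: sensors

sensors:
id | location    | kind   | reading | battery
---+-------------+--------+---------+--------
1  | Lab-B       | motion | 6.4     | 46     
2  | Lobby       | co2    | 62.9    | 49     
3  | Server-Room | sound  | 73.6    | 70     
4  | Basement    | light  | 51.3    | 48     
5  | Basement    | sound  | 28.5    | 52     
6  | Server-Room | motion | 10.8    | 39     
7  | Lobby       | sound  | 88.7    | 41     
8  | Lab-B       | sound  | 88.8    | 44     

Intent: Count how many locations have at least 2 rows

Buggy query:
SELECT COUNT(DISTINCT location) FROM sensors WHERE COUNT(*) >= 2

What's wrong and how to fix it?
Bug: COUNT(*) cannot appear in WHERE; the per-group count doesn't exist yet

Fix: Group first with HAVING COUNT(*) >= 2, then COUNT the resulting groups

Corrected query:
SELECT COUNT(*) FROM (SELECT location FROM sensors GROUP BY location HAVING COUNT(*) >= 2)

Result:
COUNT(*)
--------
4       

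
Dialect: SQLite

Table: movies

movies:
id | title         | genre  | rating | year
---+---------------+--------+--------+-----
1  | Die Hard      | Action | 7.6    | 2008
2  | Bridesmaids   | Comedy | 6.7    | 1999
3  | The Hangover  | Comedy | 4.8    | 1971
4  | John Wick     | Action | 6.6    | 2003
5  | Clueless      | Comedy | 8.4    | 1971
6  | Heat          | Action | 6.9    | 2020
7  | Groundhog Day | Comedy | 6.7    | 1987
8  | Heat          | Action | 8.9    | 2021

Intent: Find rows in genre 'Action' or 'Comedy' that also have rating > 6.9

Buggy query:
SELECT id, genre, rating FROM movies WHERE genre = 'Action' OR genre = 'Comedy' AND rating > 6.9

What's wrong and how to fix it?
Bug: AND binds tighter than OR, so this parses as genre = 'Action' OR (genre = 'Comedy' AND rating > 6.9)

Fix: Group the OR with parentheses (or use IN), then AND the threshold

Corrected query:
SELECT id, genre, rating FROM movies WHERE (genre = 'Action' OR genre = 'Comedy') AND rating > 6.9

Result:
id | genre  | rating
---+--------+-------
1  | Action | 7.6   
5  | Comedy | 8.4   
8  | Action | 8.9   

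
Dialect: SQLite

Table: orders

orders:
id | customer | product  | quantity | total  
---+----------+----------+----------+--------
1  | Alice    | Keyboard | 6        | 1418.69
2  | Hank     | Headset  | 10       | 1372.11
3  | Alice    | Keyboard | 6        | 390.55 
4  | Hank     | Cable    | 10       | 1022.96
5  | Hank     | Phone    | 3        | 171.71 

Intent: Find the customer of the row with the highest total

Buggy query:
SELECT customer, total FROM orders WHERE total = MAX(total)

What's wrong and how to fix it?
Bug: MAX(total) is an aggregate and cannot be used directly in WHERE

Fix: Wrap MAX in a scalar subquery so WHERE compares against a single value

Corrected query:
SELECT customer, total FROM orders WHERE total = (SELECT MAX(total) FROM orders)

Result:
customer | total  
---------+--------
Alice    | 1418.69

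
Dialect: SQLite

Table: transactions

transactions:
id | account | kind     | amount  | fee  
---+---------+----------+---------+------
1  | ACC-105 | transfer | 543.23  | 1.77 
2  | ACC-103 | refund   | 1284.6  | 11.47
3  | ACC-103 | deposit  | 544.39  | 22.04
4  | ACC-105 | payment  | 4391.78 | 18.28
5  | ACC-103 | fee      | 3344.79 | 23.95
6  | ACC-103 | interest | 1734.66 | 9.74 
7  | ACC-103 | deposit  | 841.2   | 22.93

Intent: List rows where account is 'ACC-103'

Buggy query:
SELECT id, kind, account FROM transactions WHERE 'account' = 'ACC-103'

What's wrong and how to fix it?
Bug: Single quotes denote string literals in SQL; the column name is being compared as a constant string

Fix: Reference the column as account without single quotes

Corrected query:
SELECT id, kind, account FROM transactions WHERE account = 'ACC-103'

Result:
id | kind     | account
---+----------+--------
2  | refund   | ACC-103
3  | deposit  | ACC-103
5  | fee      | ACC-103
6  | interest | ACC-103
7  | deposit  | ACC-103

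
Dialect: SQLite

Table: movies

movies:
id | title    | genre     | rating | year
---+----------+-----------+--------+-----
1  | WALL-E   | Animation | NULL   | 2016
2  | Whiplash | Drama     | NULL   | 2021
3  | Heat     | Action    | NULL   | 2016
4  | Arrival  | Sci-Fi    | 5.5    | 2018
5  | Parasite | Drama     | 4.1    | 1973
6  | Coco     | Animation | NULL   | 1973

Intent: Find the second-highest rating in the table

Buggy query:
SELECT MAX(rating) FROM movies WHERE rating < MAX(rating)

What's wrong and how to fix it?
Bug: The inner MAX is an aggregate inside WHERE, which is not allowed

Fix: Compute the overall MAX in a subquery, then take MAX of rows below it

Corrected query:
SELECT MAX(rating) FROM movies WHERE rating < (SELECT MAX(rating) FROM movies)

Result:
MAX(rating)
-----------
4.1        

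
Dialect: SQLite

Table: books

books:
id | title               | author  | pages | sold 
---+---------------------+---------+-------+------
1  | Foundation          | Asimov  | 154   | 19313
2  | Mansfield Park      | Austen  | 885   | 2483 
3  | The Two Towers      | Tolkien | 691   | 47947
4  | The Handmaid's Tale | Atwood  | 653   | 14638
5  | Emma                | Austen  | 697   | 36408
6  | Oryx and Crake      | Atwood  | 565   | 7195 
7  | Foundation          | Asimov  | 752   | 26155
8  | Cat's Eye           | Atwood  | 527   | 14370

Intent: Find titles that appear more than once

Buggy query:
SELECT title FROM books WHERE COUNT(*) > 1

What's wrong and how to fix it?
Bug: WHERE can't reference COUNT(*); aggregates are computed after WHERE

Fix: Group first, then use HAVING for the count condition

Corrected query:
SELECT title FROM books GROUP BY title HAVING COUNT(*) > 1

Result:
title     
----------
Foundation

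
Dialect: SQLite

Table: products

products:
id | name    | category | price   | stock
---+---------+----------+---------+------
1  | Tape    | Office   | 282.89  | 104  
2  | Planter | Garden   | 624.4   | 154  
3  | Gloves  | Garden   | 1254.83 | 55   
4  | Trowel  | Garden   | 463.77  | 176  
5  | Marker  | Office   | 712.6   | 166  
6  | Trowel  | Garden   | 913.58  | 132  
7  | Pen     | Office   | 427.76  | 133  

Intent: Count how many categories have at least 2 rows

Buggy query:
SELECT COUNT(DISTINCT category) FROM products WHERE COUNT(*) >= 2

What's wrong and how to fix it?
Bug: WHERE filters individual rows, not groups, so a group-level COUNT is invalid there

Fix: Group first with HAVING COUNT(*) >= 2, then COUNT the resulting groups

Corrected query:
SELECT COUNT(*) FROM (SELECT category FROM products GROUP BY category HAVING COUNT(*) >= 2)

Result:
COUNT(*)
--------
2       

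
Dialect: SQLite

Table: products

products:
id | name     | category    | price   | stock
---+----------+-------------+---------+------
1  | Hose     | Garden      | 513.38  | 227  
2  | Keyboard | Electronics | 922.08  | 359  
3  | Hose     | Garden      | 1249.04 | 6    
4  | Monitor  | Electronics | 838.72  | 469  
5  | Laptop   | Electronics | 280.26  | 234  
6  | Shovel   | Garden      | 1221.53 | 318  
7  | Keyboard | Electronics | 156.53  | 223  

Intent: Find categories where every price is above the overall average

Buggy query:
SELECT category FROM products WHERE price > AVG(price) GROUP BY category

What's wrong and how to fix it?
Bug: WHERE evaluates per row before aggregation, so AVG() is unavailable

Fix: Compute the overall average in a scalar subquery and compare each group's MIN against it in HAVING

Corrected query:
SELECT category FROM products GROUP BY category HAVING MIN(price) > (SELECT AVG(price) FROM products)

Result:
(no rows)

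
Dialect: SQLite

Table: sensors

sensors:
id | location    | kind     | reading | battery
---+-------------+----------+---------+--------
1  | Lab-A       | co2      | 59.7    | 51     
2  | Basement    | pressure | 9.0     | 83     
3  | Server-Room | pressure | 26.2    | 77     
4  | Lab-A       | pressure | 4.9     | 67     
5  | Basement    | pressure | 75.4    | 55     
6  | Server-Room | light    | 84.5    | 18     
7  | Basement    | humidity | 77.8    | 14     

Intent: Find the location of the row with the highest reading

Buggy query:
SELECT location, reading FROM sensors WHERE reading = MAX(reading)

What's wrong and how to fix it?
Bug: MAX(reading) is an aggregate and cannot be used directly in WHERE

Fix: Wrap MAX in a scalar subquery so WHERE compares against a single value

Corrected query:
SELECT location, reading FROM sensors WHERE reading = (SELECT MAX(reading) FROM sensors)

Result:
location    | reading
------------+--------
Server-Room | 84.5   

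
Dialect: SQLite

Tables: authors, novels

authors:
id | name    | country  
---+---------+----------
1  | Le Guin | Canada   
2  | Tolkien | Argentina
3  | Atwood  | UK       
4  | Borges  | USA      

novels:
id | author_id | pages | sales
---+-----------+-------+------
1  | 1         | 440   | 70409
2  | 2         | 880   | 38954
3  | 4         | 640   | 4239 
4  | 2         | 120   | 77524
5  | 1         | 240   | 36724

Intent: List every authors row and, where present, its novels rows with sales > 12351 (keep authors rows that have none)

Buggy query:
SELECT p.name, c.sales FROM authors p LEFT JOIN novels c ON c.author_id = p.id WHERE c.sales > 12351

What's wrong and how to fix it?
Bug: A WHERE condition on the right-hand table after LEFT JOIN drops unmatched parents

Fix: Move the right-table condition into the ON clause so unmatched parents are kept

Corrected query:
SELECT p.name, c.sales FROM authors p LEFT JOIN novels c ON c.author_id = p.id AND c.sales > 12351

Result:
name    | sales
--------+------
Le Guin | 36724
Le Guin | 70409
Tolkien | 38954
Tolkien | 77524
Atwood  | NULL 
Borges  | NULL 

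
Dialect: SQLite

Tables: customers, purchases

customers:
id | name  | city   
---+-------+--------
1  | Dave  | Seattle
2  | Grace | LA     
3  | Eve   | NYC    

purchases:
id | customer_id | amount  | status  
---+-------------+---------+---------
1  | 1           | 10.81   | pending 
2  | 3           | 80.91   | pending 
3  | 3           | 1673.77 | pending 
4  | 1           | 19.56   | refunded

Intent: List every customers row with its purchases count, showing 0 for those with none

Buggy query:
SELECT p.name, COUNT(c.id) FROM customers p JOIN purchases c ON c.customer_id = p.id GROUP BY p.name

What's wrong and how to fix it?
Bug: INNER JOIN drops customers rows that have no matching purchases rows

Fix: Switch to LEFT JOIN to retain unmatched parent rows

Corrected query:
SELECT p.name, COUNT(c.id) FROM customers p LEFT JOIN purchases c ON c.customer_id = p.id GROUP BY p.name

Result:
name  | COUNT(c.id)
------+------------
Dave  | 2          
Eve   | 2          
Grace | 0          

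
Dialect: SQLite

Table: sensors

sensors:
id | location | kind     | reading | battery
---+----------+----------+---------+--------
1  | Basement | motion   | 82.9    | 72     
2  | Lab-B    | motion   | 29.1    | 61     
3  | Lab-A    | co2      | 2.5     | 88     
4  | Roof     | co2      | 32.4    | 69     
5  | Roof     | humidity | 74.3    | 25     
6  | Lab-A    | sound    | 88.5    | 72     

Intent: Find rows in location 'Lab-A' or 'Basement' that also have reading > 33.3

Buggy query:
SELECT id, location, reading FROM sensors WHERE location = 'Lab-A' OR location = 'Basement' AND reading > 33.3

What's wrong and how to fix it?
Bug: Without parentheses, AND is evaluated before OR, so the reading filter only applies to the 'Basement' branch

Fix: Add parentheses around the OR so the AND applies to both alternatives

Corrected query:
SELECT id, location, reading FROM sensors WHERE (location = 'Lab-A' OR location = 'Basement') AND reading > 33.3

Result:
id | location | reading
---+----------+--------
1  | Basement | 82.9   
6  | Lab-A    | 88.5   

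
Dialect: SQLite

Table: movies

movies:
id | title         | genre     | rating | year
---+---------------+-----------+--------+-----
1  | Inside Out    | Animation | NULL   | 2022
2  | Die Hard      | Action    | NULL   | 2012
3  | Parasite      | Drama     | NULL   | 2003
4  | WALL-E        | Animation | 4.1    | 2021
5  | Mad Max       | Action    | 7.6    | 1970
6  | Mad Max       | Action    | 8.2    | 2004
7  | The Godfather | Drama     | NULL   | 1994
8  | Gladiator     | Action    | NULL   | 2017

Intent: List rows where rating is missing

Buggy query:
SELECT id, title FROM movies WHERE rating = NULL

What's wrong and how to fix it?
Bug: '= NULL' is always unknown in SQL three-valued logic, so no rows match

Fix: Replace '= NULL' with 'IS NULL'

Corrected query:
SELECT id, title FROM movies WHERE rating IS NULL

Result:
id | title        
---+--------------
1  | Inside Out   
2  | Die Hard     
3  | Parasite     
7  | The Godfather
8  | Gladiator    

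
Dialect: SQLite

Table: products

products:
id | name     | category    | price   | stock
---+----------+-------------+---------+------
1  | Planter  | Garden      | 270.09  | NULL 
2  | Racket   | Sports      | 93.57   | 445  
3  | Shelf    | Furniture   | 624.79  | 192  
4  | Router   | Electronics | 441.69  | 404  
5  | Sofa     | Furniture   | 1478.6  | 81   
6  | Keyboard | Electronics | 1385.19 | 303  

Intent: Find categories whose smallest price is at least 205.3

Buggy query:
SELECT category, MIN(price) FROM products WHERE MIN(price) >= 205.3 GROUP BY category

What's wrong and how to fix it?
Bug: Aggregates like MIN are computed per group after WHERE runs

Fix: Use HAVING for the per-group MIN condition

Corrected query:
SELECT category, MIN(price) FROM products GROUP BY category HAVING MIN(price) >= 205.3

Result:
category    | MIN(price)
------------+-----------
Electronics | 441.69    
Furniture   | 624.79    
Garden      | 270.09    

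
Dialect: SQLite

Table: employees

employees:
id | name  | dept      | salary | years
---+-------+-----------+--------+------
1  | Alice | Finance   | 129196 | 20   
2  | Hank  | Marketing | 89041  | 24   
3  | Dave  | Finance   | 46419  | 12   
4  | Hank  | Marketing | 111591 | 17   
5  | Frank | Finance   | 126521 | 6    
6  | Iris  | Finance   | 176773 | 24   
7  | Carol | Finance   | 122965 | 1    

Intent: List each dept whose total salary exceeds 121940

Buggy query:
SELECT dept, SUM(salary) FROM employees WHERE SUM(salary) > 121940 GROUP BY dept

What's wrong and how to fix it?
Bug: SUM(salary) is an aggregate, but WHERE filters rows before aggregation

Fix: Use HAVING (which filters groups after aggregation) instead of WHERE

Corrected query:
SELECT dept, SUM(salary) FROM employees GROUP BY dept HAVING SUM(salary) > 121940

Result:
dept      | SUM(salary)
----------+------------
Finance   | 601874     
Marketing | 200632     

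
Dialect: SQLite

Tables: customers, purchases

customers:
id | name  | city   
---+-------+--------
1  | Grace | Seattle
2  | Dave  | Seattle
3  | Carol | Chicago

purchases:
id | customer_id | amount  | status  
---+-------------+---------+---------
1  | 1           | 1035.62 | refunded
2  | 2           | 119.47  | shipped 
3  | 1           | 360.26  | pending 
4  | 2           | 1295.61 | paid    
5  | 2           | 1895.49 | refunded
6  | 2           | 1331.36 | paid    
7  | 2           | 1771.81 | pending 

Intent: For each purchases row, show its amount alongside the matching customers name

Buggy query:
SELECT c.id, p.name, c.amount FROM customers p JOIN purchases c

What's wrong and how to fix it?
Bug: Missing join condition: each purchases row is matched to all customers rows instead of just its own

Fix: Specify the join condition linking the foreign key to the parent id

Corrected query:
SELECT c.id, p.name, c.amount FROM customers p JOIN purchases c ON c.customer_id = p.id

Result:
id | name  | amount 
---+-------+--------
1  | Grace | 1035.62
2  | Dave  | 119.47 
3  | Grace | 360.26 
4  | Dave  | 1295.61
5  | Dave  | 1895.49
6  | Dave  | 1331.36
7  | Dave  | 1771.81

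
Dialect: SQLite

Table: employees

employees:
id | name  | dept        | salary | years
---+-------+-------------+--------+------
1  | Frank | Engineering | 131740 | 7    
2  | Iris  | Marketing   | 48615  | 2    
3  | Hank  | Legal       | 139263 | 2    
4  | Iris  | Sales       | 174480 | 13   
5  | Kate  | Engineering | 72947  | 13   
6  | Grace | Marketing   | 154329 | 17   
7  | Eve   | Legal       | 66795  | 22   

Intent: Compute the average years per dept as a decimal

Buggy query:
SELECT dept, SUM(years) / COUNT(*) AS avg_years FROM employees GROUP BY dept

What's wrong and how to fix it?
Bug: Both operands are integers, so '/' performs integer division and truncates

Fix: Cast one side to REAL so the division keeps the fractional part

Corrected query:
SELECT dept, SUM(years) * 1.0 / COUNT(*) AS avg_years FROM employees GROUP BY dept

Result:
dept        | avg_years
------------+----------
Engineering | 10       
Legal       | 12       
Marketing   | 9.5      
Sales       | 13       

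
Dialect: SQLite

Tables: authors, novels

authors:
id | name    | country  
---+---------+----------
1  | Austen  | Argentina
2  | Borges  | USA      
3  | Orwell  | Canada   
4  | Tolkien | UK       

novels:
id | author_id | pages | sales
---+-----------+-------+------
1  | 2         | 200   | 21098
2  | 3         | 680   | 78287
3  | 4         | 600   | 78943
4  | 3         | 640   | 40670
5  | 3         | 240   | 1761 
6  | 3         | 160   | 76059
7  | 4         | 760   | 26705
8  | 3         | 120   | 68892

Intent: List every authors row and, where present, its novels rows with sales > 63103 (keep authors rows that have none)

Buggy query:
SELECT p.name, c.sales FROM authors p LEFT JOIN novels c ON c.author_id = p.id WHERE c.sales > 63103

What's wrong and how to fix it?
Bug: Filtering c.sales in WHERE discards the NULL rows produced by LEFT JOIN, turning it into an inner join

Fix: Put 'c.sales > 63103' in the JOIN's ON clause instead of WHERE

Corrected query:
SELECT p.name, c.sales FROM authors p LEFT JOIN novels c ON c.author_id = p.id AND c.sales > 63103

Result:
name    | sales
--------+------
Austen  | NULL 
Borges  | NULL 
Orwell  | 68892
Orwell  | 76059
Orwell  | 78287
Tolkien | 78943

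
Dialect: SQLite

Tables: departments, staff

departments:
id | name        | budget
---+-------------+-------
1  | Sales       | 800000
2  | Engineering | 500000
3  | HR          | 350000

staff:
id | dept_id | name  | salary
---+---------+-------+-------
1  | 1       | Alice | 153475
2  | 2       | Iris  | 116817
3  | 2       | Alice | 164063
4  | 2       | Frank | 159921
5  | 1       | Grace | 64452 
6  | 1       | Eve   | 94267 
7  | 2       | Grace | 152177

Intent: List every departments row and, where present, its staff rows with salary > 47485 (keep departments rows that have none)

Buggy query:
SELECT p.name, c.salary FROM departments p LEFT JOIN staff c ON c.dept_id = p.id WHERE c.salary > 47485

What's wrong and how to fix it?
Bug: A WHERE condition on the right-hand table after LEFT JOIN drops unmatched parents

Fix: Put 'c.salary > 47485' in the JOIN's ON clause instead of WHERE

Corrected query:
SELECT p.name, c.salary FROM departments p LEFT JOIN staff c ON c.dept_id = p.id AND c.salary > 47485

Result:
name        | salary
------------+-------
Sales       | 64452 
Sales       | 94267 
Sales       | 153475
Engineering | 116817
Engineering | 152177
Engineering | 159921
Engineering | 164063
HR          | NULL  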